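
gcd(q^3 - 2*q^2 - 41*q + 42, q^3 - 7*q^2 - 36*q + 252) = q^2 - q - 42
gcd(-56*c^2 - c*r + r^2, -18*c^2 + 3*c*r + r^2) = 1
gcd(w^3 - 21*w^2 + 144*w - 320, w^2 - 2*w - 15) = w - 5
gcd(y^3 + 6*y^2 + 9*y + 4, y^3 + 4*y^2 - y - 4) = y^2 + 5*y + 4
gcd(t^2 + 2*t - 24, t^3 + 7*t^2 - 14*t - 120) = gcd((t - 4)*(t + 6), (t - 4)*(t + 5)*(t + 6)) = t^2 + 2*t - 24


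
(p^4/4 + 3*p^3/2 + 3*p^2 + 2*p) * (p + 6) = p^5/4 + 3*p^4 + 12*p^3 + 20*p^2 + 12*p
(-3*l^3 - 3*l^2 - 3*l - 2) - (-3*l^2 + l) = -3*l^3 - 4*l - 2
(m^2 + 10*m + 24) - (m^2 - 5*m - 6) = 15*m + 30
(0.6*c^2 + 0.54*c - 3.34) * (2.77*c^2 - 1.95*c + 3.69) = 1.662*c^4 + 0.3258*c^3 - 8.0908*c^2 + 8.5056*c - 12.3246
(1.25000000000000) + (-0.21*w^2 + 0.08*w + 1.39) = -0.21*w^2 + 0.08*w + 2.64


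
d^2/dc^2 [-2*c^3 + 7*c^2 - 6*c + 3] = 14 - 12*c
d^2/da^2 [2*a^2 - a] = 4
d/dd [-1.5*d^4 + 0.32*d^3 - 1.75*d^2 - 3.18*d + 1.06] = -6.0*d^3 + 0.96*d^2 - 3.5*d - 3.18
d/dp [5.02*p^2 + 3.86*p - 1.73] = 10.04*p + 3.86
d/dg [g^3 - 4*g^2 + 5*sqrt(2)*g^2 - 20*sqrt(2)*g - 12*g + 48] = 3*g^2 - 8*g + 10*sqrt(2)*g - 20*sqrt(2) - 12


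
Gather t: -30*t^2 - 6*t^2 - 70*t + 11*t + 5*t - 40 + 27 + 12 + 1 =-36*t^2 - 54*t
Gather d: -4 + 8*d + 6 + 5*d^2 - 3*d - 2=5*d^2 + 5*d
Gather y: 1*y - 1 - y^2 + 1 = -y^2 + y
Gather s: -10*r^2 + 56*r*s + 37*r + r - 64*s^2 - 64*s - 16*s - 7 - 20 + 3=-10*r^2 + 38*r - 64*s^2 + s*(56*r - 80) - 24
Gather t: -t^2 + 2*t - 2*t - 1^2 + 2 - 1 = -t^2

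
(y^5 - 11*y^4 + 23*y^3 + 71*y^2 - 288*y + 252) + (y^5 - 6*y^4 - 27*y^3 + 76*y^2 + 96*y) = 2*y^5 - 17*y^4 - 4*y^3 + 147*y^2 - 192*y + 252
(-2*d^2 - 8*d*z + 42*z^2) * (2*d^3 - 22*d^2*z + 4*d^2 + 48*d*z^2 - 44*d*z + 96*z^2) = -4*d^5 + 28*d^4*z - 8*d^4 + 164*d^3*z^2 + 56*d^3*z - 1308*d^2*z^3 + 328*d^2*z^2 + 2016*d*z^4 - 2616*d*z^3 + 4032*z^4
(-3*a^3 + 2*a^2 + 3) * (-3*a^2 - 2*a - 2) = 9*a^5 + 2*a^3 - 13*a^2 - 6*a - 6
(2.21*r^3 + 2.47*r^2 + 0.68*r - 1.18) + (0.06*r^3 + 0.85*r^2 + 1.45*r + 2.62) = 2.27*r^3 + 3.32*r^2 + 2.13*r + 1.44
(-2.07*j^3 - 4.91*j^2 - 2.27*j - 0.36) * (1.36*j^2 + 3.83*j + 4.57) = -2.8152*j^5 - 14.6057*j^4 - 31.3524*j^3 - 31.6224*j^2 - 11.7527*j - 1.6452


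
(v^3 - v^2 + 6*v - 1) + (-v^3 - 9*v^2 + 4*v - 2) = -10*v^2 + 10*v - 3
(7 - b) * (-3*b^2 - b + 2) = 3*b^3 - 20*b^2 - 9*b + 14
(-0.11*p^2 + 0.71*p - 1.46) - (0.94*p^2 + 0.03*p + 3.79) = -1.05*p^2 + 0.68*p - 5.25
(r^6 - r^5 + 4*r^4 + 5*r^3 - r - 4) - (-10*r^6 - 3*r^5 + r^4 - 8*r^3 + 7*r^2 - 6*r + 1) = 11*r^6 + 2*r^5 + 3*r^4 + 13*r^3 - 7*r^2 + 5*r - 5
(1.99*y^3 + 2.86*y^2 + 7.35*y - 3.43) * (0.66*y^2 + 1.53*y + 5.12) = 1.3134*y^5 + 4.9323*y^4 + 19.4156*y^3 + 23.6249*y^2 + 32.3841*y - 17.5616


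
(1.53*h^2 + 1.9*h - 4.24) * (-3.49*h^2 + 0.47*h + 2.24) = -5.3397*h^4 - 5.9119*h^3 + 19.1178*h^2 + 2.2632*h - 9.4976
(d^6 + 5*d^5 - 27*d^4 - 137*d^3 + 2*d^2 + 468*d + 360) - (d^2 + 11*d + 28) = d^6 + 5*d^5 - 27*d^4 - 137*d^3 + d^2 + 457*d + 332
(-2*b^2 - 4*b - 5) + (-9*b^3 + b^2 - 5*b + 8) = -9*b^3 - b^2 - 9*b + 3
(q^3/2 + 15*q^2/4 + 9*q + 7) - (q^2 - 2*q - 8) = q^3/2 + 11*q^2/4 + 11*q + 15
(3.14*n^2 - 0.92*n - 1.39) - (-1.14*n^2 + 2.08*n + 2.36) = 4.28*n^2 - 3.0*n - 3.75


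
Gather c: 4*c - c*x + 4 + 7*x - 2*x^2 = c*(4 - x) - 2*x^2 + 7*x + 4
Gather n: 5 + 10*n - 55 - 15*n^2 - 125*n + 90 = -15*n^2 - 115*n + 40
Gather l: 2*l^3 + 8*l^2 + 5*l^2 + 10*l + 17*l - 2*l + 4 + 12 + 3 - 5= 2*l^3 + 13*l^2 + 25*l + 14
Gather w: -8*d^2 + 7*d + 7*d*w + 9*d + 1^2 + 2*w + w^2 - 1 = -8*d^2 + 16*d + w^2 + w*(7*d + 2)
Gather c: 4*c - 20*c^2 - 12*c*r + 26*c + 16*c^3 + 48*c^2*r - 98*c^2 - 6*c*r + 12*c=16*c^3 + c^2*(48*r - 118) + c*(42 - 18*r)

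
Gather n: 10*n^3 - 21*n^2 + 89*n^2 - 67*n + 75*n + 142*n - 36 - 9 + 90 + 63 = 10*n^3 + 68*n^2 + 150*n + 108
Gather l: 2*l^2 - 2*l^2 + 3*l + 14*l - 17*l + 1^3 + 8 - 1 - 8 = 0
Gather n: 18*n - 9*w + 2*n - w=20*n - 10*w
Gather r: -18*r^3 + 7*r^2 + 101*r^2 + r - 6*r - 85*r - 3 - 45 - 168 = -18*r^3 + 108*r^2 - 90*r - 216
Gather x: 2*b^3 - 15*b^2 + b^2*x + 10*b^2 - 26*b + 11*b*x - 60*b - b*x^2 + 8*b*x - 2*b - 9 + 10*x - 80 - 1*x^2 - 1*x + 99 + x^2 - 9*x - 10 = 2*b^3 - 5*b^2 - b*x^2 - 88*b + x*(b^2 + 19*b)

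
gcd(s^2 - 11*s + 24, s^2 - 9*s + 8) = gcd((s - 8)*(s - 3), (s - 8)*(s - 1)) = s - 8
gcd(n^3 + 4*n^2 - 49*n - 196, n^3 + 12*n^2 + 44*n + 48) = n + 4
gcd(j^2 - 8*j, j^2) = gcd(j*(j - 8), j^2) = j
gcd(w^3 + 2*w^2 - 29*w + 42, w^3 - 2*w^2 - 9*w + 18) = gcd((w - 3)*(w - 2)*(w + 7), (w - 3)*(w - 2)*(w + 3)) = w^2 - 5*w + 6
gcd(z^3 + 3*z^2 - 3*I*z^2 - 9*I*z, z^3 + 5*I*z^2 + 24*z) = z^2 - 3*I*z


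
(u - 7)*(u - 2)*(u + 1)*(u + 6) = u^4 - 2*u^3 - 43*u^2 + 44*u + 84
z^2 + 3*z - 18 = (z - 3)*(z + 6)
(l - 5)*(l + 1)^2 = l^3 - 3*l^2 - 9*l - 5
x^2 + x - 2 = (x - 1)*(x + 2)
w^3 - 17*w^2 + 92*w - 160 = (w - 8)*(w - 5)*(w - 4)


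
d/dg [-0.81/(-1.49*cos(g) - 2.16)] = 1.2069*sin(g)/(1.49*cos(g) + 2.16)^2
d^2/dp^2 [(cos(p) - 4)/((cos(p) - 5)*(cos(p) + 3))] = (14*(1 - cos(p)^2)^2 - cos(p)^5 - 112*cos(p)^3 + 290*cos(p)^2 - 207*cos(p) - 226)/((cos(p) - 5)^3*(cos(p) + 3)^3)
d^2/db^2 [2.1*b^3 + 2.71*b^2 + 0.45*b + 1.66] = 12.6*b + 5.42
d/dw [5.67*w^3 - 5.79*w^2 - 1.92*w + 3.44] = 17.01*w^2 - 11.58*w - 1.92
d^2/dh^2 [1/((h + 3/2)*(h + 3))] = 4*(4*(h + 3)^2 + 2*(h + 3)*(2*h + 3) + (2*h + 3)^2)/((h + 3)^3*(2*h + 3)^3)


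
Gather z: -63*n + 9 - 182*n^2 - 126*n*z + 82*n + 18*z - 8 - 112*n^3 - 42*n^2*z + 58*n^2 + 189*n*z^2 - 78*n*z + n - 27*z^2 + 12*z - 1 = -112*n^3 - 124*n^2 + 20*n + z^2*(189*n - 27) + z*(-42*n^2 - 204*n + 30)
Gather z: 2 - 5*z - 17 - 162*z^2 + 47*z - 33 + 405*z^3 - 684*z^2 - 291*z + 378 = 405*z^3 - 846*z^2 - 249*z + 330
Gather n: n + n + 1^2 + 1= 2*n + 2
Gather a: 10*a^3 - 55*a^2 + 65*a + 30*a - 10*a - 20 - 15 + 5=10*a^3 - 55*a^2 + 85*a - 30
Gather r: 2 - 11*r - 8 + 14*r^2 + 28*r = 14*r^2 + 17*r - 6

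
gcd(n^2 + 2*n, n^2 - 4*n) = n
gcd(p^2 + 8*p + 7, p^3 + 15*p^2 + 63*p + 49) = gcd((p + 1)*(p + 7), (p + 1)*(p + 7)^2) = p^2 + 8*p + 7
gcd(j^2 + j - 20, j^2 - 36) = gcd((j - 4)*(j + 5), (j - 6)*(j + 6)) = 1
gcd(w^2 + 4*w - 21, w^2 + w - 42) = w + 7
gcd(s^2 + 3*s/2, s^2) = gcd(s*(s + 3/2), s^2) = s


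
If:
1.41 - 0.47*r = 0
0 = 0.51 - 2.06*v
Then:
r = 3.00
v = 0.25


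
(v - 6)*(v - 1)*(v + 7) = v^3 - 43*v + 42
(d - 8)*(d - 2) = d^2 - 10*d + 16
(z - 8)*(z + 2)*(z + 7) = z^3 + z^2 - 58*z - 112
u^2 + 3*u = u*(u + 3)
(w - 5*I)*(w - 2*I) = w^2 - 7*I*w - 10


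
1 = 1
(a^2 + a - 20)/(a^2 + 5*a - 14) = (a^2 + a - 20)/(a^2 + 5*a - 14)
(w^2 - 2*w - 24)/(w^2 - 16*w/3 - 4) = 3*(w + 4)/(3*w + 2)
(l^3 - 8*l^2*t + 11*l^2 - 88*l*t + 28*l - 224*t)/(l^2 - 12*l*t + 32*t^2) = (-l^2 - 11*l - 28)/(-l + 4*t)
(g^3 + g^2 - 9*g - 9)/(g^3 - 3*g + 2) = (g^3 + g^2 - 9*g - 9)/(g^3 - 3*g + 2)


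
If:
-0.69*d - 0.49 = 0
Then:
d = -0.71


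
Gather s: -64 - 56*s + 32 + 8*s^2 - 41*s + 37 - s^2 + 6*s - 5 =7*s^2 - 91*s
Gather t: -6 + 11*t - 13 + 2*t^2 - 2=2*t^2 + 11*t - 21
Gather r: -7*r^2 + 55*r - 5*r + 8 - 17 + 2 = -7*r^2 + 50*r - 7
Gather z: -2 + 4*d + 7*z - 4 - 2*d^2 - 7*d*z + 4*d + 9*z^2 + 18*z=-2*d^2 + 8*d + 9*z^2 + z*(25 - 7*d) - 6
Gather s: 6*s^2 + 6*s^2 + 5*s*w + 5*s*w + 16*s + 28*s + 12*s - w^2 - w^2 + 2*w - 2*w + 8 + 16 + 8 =12*s^2 + s*(10*w + 56) - 2*w^2 + 32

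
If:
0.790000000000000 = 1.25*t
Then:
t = 0.63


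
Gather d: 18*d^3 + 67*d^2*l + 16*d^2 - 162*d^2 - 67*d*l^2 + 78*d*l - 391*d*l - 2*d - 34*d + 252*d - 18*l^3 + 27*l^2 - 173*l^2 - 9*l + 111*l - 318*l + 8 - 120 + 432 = 18*d^3 + d^2*(67*l - 146) + d*(-67*l^2 - 313*l + 216) - 18*l^3 - 146*l^2 - 216*l + 320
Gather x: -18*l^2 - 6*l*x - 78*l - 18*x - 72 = -18*l^2 - 78*l + x*(-6*l - 18) - 72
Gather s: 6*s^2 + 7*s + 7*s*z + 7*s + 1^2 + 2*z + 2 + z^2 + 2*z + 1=6*s^2 + s*(7*z + 14) + z^2 + 4*z + 4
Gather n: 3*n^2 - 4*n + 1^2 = 3*n^2 - 4*n + 1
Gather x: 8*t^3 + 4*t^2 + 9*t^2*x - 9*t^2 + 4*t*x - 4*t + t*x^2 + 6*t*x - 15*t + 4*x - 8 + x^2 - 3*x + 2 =8*t^3 - 5*t^2 - 19*t + x^2*(t + 1) + x*(9*t^2 + 10*t + 1) - 6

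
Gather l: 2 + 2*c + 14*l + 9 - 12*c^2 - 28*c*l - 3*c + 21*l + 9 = -12*c^2 - c + l*(35 - 28*c) + 20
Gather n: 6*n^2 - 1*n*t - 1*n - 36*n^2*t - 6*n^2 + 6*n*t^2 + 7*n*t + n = -36*n^2*t + n*(6*t^2 + 6*t)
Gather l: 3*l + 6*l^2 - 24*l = 6*l^2 - 21*l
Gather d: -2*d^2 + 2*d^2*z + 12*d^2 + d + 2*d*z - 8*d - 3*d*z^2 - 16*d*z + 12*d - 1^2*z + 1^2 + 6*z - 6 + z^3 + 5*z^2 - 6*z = d^2*(2*z + 10) + d*(-3*z^2 - 14*z + 5) + z^3 + 5*z^2 - z - 5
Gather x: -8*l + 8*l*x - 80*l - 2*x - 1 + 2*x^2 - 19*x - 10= -88*l + 2*x^2 + x*(8*l - 21) - 11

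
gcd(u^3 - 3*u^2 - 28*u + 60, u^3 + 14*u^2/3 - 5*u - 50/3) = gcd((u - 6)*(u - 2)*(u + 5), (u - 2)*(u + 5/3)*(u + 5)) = u^2 + 3*u - 10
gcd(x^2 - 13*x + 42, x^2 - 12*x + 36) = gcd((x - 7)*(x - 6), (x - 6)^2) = x - 6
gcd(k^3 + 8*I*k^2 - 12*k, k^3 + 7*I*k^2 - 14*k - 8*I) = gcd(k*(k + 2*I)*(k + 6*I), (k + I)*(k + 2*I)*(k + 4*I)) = k + 2*I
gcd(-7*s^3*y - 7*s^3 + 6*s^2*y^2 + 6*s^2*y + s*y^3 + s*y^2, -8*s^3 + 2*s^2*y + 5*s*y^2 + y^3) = -s + y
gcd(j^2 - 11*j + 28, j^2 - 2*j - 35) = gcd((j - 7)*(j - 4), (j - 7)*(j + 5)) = j - 7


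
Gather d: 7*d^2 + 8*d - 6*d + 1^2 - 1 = 7*d^2 + 2*d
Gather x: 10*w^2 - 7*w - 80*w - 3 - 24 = 10*w^2 - 87*w - 27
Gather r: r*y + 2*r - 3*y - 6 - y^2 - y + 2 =r*(y + 2) - y^2 - 4*y - 4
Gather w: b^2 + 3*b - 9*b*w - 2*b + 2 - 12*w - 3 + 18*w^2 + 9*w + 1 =b^2 + b + 18*w^2 + w*(-9*b - 3)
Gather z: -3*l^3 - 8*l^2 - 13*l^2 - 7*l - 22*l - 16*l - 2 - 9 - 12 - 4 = -3*l^3 - 21*l^2 - 45*l - 27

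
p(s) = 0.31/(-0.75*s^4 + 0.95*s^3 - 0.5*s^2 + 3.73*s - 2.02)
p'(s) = 0.31*(3.0*s^3 - 2.85*s^2 + 1.0*s - 3.73)/(-0.75*s^4 + 0.95*s^3 - 0.5*s^2 + 3.73*s - 2.02)^2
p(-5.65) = -0.00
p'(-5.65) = -0.00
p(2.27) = -0.06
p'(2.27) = 0.24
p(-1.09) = -0.03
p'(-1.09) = -0.05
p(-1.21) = -0.03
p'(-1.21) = -0.04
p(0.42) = -0.63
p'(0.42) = -4.55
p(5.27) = -0.00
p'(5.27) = 0.00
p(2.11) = -0.13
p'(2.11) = 0.80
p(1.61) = 0.19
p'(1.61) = 0.36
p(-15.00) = -0.00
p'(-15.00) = -0.00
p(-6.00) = -0.00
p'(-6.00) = -0.00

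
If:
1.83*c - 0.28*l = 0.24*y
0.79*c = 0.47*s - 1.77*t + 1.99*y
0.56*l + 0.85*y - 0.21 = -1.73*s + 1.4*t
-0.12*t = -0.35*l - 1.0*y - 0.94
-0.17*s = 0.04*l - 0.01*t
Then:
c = -0.21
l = -0.70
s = 0.12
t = -0.76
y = -0.79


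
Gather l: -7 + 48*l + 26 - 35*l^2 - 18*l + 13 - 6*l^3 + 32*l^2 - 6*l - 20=-6*l^3 - 3*l^2 + 24*l + 12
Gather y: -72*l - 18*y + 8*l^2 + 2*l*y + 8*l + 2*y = 8*l^2 - 64*l + y*(2*l - 16)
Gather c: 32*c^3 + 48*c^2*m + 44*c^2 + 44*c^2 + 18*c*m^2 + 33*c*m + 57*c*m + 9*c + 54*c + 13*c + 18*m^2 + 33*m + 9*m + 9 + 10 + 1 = 32*c^3 + c^2*(48*m + 88) + c*(18*m^2 + 90*m + 76) + 18*m^2 + 42*m + 20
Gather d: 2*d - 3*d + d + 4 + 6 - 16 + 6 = 0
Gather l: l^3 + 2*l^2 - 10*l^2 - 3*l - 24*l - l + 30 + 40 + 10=l^3 - 8*l^2 - 28*l + 80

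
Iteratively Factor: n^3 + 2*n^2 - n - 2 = (n - 1)*(n^2 + 3*n + 2) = (n - 1)*(n + 1)*(n + 2)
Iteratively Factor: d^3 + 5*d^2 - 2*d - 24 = (d - 2)*(d^2 + 7*d + 12) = (d - 2)*(d + 4)*(d + 3)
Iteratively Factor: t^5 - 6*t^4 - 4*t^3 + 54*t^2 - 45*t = (t - 3)*(t^4 - 3*t^3 - 13*t^2 + 15*t) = (t - 5)*(t - 3)*(t^3 + 2*t^2 - 3*t) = (t - 5)*(t - 3)*(t - 1)*(t^2 + 3*t) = (t - 5)*(t - 3)*(t - 1)*(t + 3)*(t)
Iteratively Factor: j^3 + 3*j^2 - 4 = (j + 2)*(j^2 + j - 2) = (j - 1)*(j + 2)*(j + 2)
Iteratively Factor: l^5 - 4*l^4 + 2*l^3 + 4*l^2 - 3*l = (l)*(l^4 - 4*l^3 + 2*l^2 + 4*l - 3) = l*(l - 1)*(l^3 - 3*l^2 - l + 3) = l*(l - 1)^2*(l^2 - 2*l - 3) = l*(l - 1)^2*(l + 1)*(l - 3)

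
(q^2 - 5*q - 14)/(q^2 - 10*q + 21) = (q + 2)/(q - 3)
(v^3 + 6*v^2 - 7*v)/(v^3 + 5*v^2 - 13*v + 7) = v/(v - 1)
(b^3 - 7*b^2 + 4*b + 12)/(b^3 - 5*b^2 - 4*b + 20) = (b^2 - 5*b - 6)/(b^2 - 3*b - 10)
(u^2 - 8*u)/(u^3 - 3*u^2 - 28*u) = (8 - u)/(-u^2 + 3*u + 28)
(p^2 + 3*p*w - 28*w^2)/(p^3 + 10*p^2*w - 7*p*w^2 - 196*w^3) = 1/(p + 7*w)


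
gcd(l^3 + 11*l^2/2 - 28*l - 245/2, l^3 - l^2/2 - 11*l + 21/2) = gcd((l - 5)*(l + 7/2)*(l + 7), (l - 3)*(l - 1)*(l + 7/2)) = l + 7/2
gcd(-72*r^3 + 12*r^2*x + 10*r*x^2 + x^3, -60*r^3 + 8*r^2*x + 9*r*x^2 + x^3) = -12*r^2 + 4*r*x + x^2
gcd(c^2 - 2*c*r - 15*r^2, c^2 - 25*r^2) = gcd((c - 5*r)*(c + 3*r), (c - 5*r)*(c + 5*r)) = -c + 5*r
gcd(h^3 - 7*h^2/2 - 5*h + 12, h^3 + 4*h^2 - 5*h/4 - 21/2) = h^2 + h/2 - 3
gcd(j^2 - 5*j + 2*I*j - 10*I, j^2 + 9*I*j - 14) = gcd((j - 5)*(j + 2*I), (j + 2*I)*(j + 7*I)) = j + 2*I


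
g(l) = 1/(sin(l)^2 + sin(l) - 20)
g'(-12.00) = 0.00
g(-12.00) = -0.05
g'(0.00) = 0.00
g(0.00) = -0.05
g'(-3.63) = 0.00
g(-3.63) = -0.05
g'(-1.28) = 0.00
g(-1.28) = -0.05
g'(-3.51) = 0.00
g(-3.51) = -0.05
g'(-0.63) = 0.00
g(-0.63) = -0.05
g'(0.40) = -0.00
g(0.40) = -0.05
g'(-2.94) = 0.00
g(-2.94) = -0.05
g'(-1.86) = -0.00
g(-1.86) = -0.05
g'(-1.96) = -0.00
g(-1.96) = -0.05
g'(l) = (-2*sin(l)*cos(l) - cos(l))/(sin(l)^2 + sin(l) - 20)^2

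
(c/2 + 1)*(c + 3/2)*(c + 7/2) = c^3/2 + 7*c^2/2 + 61*c/8 + 21/4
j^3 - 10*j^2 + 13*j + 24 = (j - 8)*(j - 3)*(j + 1)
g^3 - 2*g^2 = g^2*(g - 2)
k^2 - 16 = (k - 4)*(k + 4)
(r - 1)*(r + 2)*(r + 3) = r^3 + 4*r^2 + r - 6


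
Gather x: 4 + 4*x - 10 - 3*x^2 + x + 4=-3*x^2 + 5*x - 2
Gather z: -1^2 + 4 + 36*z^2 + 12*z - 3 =36*z^2 + 12*z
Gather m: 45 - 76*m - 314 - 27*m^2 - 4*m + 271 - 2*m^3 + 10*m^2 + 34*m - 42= -2*m^3 - 17*m^2 - 46*m - 40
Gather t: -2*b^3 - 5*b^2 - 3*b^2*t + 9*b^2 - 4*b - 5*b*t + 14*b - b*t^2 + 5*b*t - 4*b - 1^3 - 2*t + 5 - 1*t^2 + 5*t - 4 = -2*b^3 + 4*b^2 + 6*b + t^2*(-b - 1) + t*(3 - 3*b^2)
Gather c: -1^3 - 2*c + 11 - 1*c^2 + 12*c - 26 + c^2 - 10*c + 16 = 0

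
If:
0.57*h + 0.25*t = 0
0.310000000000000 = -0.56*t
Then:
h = 0.24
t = -0.55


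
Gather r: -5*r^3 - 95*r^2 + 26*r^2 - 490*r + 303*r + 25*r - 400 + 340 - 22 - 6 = -5*r^3 - 69*r^2 - 162*r - 88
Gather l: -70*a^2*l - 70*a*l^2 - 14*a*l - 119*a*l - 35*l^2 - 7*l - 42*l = l^2*(-70*a - 35) + l*(-70*a^2 - 133*a - 49)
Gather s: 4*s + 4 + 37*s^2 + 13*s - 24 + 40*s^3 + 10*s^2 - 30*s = 40*s^3 + 47*s^2 - 13*s - 20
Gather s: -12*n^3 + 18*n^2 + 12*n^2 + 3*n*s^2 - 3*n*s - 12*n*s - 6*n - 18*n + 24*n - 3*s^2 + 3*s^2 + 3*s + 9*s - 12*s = -12*n^3 + 30*n^2 + 3*n*s^2 - 15*n*s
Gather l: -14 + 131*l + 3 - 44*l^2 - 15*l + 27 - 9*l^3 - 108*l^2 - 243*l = -9*l^3 - 152*l^2 - 127*l + 16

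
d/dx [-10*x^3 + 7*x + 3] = 7 - 30*x^2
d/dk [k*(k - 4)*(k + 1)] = 3*k^2 - 6*k - 4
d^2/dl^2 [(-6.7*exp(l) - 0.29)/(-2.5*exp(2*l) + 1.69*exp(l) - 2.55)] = (41.875*exp(4*l) + 35.5575*exp(3*l) - 259.95075*exp(2*l) + 22.306919*exp(l) + 44.816505)*exp(l)/(15.625*exp(6*l) - 31.6875*exp(5*l) + 69.23325*exp(4*l) - 69.469309*exp(3*l) + 70.617915*exp(2*l) - 32.967675*exp(l) + 16.581375)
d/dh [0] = 0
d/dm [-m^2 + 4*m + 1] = 4 - 2*m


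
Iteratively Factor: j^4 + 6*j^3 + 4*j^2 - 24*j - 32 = (j + 2)*(j^3 + 4*j^2 - 4*j - 16) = (j + 2)^2*(j^2 + 2*j - 8) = (j + 2)^2*(j + 4)*(j - 2)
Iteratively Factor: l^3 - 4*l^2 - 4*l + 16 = (l - 2)*(l^2 - 2*l - 8) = (l - 4)*(l - 2)*(l + 2)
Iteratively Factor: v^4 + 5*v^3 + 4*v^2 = (v + 1)*(v^3 + 4*v^2) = v*(v + 1)*(v^2 + 4*v) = v^2*(v + 1)*(v + 4)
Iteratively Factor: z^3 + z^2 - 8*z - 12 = (z + 2)*(z^2 - z - 6) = (z + 2)^2*(z - 3)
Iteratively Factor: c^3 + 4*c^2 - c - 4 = (c + 4)*(c^2 - 1) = (c + 1)*(c + 4)*(c - 1)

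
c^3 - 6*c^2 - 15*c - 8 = (c - 8)*(c + 1)^2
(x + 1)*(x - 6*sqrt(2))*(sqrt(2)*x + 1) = sqrt(2)*x^3 - 11*x^2 + sqrt(2)*x^2 - 11*x - 6*sqrt(2)*x - 6*sqrt(2)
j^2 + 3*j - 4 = (j - 1)*(j + 4)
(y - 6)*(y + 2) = y^2 - 4*y - 12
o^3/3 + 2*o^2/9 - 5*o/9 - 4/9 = (o/3 + 1/3)*(o - 4/3)*(o + 1)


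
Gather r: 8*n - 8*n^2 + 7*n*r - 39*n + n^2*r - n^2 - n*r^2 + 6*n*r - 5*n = -9*n^2 - n*r^2 - 36*n + r*(n^2 + 13*n)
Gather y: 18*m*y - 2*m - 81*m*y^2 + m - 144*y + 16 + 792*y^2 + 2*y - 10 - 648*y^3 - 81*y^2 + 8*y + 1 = -m - 648*y^3 + y^2*(711 - 81*m) + y*(18*m - 134) + 7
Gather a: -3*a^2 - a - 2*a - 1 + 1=-3*a^2 - 3*a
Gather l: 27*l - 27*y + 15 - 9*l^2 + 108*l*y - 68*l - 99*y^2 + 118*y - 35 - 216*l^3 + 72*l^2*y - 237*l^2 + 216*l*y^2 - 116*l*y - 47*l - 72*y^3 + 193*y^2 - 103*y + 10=-216*l^3 + l^2*(72*y - 246) + l*(216*y^2 - 8*y - 88) - 72*y^3 + 94*y^2 - 12*y - 10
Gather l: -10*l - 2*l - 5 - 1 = -12*l - 6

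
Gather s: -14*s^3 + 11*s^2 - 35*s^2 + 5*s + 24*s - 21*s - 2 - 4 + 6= -14*s^3 - 24*s^2 + 8*s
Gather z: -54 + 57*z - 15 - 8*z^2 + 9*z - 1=-8*z^2 + 66*z - 70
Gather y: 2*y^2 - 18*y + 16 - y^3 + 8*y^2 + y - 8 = -y^3 + 10*y^2 - 17*y + 8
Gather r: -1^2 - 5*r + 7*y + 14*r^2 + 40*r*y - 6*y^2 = 14*r^2 + r*(40*y - 5) - 6*y^2 + 7*y - 1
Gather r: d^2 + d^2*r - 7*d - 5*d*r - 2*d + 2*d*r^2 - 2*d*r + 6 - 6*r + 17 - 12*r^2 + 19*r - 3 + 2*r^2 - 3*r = d^2 - 9*d + r^2*(2*d - 10) + r*(d^2 - 7*d + 10) + 20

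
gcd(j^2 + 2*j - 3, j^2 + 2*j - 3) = j^2 + 2*j - 3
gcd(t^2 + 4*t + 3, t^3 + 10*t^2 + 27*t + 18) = t^2 + 4*t + 3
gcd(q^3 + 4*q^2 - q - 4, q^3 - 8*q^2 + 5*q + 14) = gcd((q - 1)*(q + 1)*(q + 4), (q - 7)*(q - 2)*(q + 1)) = q + 1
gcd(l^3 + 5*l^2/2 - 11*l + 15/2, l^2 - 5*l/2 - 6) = 1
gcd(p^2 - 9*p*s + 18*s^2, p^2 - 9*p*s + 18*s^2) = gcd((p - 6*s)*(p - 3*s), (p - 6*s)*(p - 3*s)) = p^2 - 9*p*s + 18*s^2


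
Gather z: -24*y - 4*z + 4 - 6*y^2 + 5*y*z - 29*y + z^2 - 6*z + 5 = -6*y^2 - 53*y + z^2 + z*(5*y - 10) + 9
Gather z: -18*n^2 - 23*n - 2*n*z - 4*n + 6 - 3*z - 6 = -18*n^2 - 27*n + z*(-2*n - 3)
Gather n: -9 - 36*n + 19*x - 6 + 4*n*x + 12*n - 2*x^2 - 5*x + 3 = n*(4*x - 24) - 2*x^2 + 14*x - 12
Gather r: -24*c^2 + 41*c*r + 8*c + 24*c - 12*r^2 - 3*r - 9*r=-24*c^2 + 32*c - 12*r^2 + r*(41*c - 12)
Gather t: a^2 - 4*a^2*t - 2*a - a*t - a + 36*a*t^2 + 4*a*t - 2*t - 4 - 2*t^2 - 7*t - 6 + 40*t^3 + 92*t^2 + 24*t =a^2 - 3*a + 40*t^3 + t^2*(36*a + 90) + t*(-4*a^2 + 3*a + 15) - 10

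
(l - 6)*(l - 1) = l^2 - 7*l + 6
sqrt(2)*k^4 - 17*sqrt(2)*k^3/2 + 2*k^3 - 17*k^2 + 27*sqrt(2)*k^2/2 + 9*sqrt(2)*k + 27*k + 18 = (k - 6)*(k - 3)*(k + sqrt(2))*(sqrt(2)*k + sqrt(2)/2)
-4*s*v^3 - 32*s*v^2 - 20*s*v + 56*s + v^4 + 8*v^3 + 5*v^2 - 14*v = (-4*s + v)*(v - 1)*(v + 2)*(v + 7)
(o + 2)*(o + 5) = o^2 + 7*o + 10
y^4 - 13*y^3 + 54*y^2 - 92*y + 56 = (y - 7)*(y - 2)^3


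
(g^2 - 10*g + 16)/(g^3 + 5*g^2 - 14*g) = (g - 8)/(g*(g + 7))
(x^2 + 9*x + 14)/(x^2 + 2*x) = (x + 7)/x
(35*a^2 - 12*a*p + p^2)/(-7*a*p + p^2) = (-5*a + p)/p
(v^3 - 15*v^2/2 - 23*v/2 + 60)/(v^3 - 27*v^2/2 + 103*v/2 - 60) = (v + 3)/(v - 3)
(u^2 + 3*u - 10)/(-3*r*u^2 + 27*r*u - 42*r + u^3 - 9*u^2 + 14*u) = (-u - 5)/(3*r*u - 21*r - u^2 + 7*u)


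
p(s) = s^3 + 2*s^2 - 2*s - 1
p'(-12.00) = 382.00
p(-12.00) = -1417.00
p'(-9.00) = 205.00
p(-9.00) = -550.00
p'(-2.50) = 6.75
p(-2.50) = 0.88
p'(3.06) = 38.33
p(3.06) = 40.26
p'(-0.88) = -3.20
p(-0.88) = 1.63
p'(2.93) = 35.47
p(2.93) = 35.46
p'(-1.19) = -2.51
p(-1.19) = 2.53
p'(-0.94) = -3.11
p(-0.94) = 1.82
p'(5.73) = 119.42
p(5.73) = 241.34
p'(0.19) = -1.13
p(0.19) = -1.30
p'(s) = 3*s^2 + 4*s - 2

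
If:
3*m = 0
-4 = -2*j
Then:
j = 2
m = 0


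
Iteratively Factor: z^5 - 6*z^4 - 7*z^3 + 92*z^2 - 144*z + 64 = (z - 1)*(z^4 - 5*z^3 - 12*z^2 + 80*z - 64) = (z - 4)*(z - 1)*(z^3 - z^2 - 16*z + 16) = (z - 4)*(z - 1)*(z + 4)*(z^2 - 5*z + 4) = (z - 4)^2*(z - 1)*(z + 4)*(z - 1)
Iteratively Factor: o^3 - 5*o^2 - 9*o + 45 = (o + 3)*(o^2 - 8*o + 15) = (o - 3)*(o + 3)*(o - 5)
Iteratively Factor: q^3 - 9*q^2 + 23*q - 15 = (q - 3)*(q^2 - 6*q + 5) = (q - 3)*(q - 1)*(q - 5)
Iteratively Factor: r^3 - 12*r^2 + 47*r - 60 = (r - 5)*(r^2 - 7*r + 12) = (r - 5)*(r - 4)*(r - 3)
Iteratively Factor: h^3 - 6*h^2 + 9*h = (h - 3)*(h^2 - 3*h) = (h - 3)^2*(h)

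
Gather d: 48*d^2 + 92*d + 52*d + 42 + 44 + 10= 48*d^2 + 144*d + 96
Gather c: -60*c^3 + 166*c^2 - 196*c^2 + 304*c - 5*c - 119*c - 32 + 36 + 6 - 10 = -60*c^3 - 30*c^2 + 180*c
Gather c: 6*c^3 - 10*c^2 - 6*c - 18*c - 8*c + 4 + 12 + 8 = 6*c^3 - 10*c^2 - 32*c + 24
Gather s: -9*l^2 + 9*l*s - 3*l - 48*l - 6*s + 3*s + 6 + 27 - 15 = -9*l^2 - 51*l + s*(9*l - 3) + 18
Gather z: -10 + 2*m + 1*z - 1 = 2*m + z - 11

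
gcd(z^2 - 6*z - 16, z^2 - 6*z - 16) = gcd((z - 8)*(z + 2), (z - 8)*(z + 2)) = z^2 - 6*z - 16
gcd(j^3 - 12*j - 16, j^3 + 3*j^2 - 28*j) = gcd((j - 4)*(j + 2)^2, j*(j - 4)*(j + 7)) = j - 4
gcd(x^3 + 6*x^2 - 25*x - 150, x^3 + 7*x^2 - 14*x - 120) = x^2 + 11*x + 30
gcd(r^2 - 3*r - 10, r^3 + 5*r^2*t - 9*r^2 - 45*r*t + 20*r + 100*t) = r - 5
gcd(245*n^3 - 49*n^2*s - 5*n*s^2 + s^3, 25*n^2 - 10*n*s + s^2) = -5*n + s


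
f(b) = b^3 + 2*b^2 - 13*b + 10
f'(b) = 3*b^2 + 4*b - 13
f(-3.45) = 37.59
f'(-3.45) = 8.91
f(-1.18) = 26.48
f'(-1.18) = -13.54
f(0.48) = 4.33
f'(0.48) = -10.39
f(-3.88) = 32.14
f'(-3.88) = 16.64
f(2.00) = 0.00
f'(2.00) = 7.00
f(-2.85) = 40.15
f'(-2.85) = -0.03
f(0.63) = 2.85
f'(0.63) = -9.29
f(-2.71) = 40.02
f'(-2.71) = -1.81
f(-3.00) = 40.00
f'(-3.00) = 2.00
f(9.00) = 784.00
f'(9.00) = 266.00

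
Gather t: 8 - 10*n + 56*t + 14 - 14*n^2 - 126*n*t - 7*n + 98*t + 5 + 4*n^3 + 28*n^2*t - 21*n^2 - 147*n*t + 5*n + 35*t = 4*n^3 - 35*n^2 - 12*n + t*(28*n^2 - 273*n + 189) + 27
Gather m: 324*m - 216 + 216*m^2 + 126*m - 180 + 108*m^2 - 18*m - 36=324*m^2 + 432*m - 432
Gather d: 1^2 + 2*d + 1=2*d + 2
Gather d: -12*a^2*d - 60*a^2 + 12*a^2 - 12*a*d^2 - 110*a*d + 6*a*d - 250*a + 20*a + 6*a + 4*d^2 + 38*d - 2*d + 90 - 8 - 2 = -48*a^2 - 224*a + d^2*(4 - 12*a) + d*(-12*a^2 - 104*a + 36) + 80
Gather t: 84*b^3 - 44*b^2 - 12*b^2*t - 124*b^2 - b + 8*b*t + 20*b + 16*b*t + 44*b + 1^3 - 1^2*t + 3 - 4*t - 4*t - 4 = 84*b^3 - 168*b^2 + 63*b + t*(-12*b^2 + 24*b - 9)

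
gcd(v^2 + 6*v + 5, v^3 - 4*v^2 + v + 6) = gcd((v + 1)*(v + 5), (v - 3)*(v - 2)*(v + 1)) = v + 1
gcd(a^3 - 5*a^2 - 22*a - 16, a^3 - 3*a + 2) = a + 2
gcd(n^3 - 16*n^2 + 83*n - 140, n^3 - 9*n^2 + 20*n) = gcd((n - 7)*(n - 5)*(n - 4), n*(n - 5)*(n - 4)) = n^2 - 9*n + 20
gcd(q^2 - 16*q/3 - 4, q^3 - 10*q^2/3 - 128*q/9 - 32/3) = q - 6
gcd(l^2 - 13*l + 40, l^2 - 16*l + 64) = l - 8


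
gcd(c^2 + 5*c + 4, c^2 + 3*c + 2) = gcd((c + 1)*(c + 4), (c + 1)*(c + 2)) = c + 1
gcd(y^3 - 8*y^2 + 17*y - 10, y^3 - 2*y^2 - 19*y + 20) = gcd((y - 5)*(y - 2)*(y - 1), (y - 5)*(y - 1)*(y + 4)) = y^2 - 6*y + 5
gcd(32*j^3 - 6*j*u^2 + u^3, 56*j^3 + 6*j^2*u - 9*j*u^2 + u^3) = -8*j^2 - 2*j*u + u^2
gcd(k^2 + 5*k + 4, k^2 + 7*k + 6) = k + 1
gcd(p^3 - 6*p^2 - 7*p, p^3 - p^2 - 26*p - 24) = p + 1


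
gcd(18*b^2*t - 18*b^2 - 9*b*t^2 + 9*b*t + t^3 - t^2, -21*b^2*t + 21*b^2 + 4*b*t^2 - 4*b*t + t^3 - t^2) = -3*b*t + 3*b + t^2 - t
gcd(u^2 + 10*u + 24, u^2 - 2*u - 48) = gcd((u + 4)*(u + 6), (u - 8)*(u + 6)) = u + 6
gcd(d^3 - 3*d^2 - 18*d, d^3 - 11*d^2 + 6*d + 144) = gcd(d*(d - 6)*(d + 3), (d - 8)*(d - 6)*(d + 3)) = d^2 - 3*d - 18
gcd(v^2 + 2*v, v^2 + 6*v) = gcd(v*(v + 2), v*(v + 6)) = v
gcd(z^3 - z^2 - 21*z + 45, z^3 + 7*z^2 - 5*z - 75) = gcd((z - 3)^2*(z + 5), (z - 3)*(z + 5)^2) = z^2 + 2*z - 15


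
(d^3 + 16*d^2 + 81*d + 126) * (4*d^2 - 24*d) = 4*d^5 + 40*d^4 - 60*d^3 - 1440*d^2 - 3024*d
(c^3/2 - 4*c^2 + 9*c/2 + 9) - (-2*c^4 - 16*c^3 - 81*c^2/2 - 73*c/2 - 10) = 2*c^4 + 33*c^3/2 + 73*c^2/2 + 41*c + 19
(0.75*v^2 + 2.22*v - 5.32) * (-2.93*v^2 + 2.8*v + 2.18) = -2.1975*v^4 - 4.4046*v^3 + 23.4386*v^2 - 10.0564*v - 11.5976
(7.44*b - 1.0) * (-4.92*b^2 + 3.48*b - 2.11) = -36.6048*b^3 + 30.8112*b^2 - 19.1784*b + 2.11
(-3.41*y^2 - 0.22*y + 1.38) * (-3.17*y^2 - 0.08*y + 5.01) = 10.8097*y^4 + 0.9702*y^3 - 21.4411*y^2 - 1.2126*y + 6.9138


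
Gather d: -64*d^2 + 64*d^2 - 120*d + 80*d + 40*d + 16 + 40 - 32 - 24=0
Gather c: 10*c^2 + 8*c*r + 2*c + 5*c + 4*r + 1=10*c^2 + c*(8*r + 7) + 4*r + 1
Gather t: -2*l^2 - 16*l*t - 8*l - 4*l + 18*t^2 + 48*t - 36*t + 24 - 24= -2*l^2 - 12*l + 18*t^2 + t*(12 - 16*l)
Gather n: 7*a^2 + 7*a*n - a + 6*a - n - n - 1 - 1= 7*a^2 + 5*a + n*(7*a - 2) - 2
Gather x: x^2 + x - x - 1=x^2 - 1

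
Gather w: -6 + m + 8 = m + 2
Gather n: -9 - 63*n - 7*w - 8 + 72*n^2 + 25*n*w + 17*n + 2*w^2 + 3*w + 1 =72*n^2 + n*(25*w - 46) + 2*w^2 - 4*w - 16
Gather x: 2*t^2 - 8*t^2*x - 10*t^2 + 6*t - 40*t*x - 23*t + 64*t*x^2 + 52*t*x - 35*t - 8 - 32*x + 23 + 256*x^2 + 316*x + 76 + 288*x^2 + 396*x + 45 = -8*t^2 - 52*t + x^2*(64*t + 544) + x*(-8*t^2 + 12*t + 680) + 136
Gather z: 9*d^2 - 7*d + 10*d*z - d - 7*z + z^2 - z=9*d^2 - 8*d + z^2 + z*(10*d - 8)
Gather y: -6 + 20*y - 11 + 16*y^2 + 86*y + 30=16*y^2 + 106*y + 13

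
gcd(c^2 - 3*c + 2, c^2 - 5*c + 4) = c - 1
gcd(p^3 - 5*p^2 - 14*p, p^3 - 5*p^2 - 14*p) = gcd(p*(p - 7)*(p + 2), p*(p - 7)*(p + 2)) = p^3 - 5*p^2 - 14*p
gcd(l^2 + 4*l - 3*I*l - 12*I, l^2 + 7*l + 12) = l + 4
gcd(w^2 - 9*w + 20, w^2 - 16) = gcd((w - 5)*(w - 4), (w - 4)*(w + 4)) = w - 4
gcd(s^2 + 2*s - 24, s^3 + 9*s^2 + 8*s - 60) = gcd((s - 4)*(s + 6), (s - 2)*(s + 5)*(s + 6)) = s + 6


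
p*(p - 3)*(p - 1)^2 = p^4 - 5*p^3 + 7*p^2 - 3*p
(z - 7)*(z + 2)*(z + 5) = z^3 - 39*z - 70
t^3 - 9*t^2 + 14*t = t*(t - 7)*(t - 2)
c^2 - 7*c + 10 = (c - 5)*(c - 2)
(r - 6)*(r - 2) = r^2 - 8*r + 12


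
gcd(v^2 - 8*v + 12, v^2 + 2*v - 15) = 1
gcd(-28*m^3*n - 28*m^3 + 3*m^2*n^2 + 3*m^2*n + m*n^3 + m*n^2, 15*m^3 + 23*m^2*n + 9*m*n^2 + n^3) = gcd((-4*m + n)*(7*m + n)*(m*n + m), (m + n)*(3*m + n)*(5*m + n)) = 1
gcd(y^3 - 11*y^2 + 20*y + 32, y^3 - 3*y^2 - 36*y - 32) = y^2 - 7*y - 8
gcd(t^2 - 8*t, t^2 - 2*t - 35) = 1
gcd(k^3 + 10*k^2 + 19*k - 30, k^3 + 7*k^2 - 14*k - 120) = k^2 + 11*k + 30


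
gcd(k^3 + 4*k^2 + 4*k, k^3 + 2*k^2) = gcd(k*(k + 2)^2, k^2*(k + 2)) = k^2 + 2*k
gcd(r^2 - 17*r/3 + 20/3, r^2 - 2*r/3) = 1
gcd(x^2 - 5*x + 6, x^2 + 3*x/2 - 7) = x - 2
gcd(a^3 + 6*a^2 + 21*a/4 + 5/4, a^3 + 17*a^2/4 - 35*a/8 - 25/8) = a^2 + 11*a/2 + 5/2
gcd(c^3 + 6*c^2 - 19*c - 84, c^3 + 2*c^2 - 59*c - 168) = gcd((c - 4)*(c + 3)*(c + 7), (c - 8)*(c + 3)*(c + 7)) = c^2 + 10*c + 21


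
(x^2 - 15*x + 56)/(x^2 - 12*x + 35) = (x - 8)/(x - 5)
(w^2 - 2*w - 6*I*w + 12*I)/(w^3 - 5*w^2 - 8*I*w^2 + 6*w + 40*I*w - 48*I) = (w - 6*I)/(w^2 - w*(3 + 8*I) + 24*I)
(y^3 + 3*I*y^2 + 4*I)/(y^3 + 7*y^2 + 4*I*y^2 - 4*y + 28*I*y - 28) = (y - I)/(y + 7)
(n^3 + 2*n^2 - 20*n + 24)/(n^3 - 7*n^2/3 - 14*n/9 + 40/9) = 9*(n^2 + 4*n - 12)/(9*n^2 - 3*n - 20)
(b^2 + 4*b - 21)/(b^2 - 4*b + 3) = (b + 7)/(b - 1)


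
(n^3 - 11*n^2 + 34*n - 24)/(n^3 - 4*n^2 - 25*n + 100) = (n^2 - 7*n + 6)/(n^2 - 25)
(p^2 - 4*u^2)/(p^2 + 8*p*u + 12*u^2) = (p - 2*u)/(p + 6*u)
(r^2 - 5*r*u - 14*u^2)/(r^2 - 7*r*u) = (r + 2*u)/r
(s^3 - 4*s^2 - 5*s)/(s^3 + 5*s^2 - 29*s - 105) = s*(s + 1)/(s^2 + 10*s + 21)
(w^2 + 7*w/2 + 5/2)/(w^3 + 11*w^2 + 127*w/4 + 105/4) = 2*(w + 1)/(2*w^2 + 17*w + 21)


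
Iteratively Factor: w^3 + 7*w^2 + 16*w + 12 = (w + 2)*(w^2 + 5*w + 6) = (w + 2)^2*(w + 3)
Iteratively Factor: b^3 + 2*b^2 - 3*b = (b - 1)*(b^2 + 3*b) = (b - 1)*(b + 3)*(b)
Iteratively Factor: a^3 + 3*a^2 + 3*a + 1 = (a + 1)*(a^2 + 2*a + 1) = (a + 1)^2*(a + 1)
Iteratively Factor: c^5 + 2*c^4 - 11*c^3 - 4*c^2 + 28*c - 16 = (c + 2)*(c^4 - 11*c^2 + 18*c - 8) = (c - 1)*(c + 2)*(c^3 + c^2 - 10*c + 8) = (c - 2)*(c - 1)*(c + 2)*(c^2 + 3*c - 4) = (c - 2)*(c - 1)^2*(c + 2)*(c + 4)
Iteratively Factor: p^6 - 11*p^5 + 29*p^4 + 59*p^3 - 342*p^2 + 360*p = (p - 4)*(p^5 - 7*p^4 + p^3 + 63*p^2 - 90*p) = (p - 5)*(p - 4)*(p^4 - 2*p^3 - 9*p^2 + 18*p) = (p - 5)*(p - 4)*(p - 2)*(p^3 - 9*p) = p*(p - 5)*(p - 4)*(p - 2)*(p^2 - 9) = p*(p - 5)*(p - 4)*(p - 3)*(p - 2)*(p + 3)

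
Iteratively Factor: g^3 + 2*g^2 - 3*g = (g)*(g^2 + 2*g - 3) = g*(g - 1)*(g + 3)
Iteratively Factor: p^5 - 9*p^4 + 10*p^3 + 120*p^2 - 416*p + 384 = (p - 4)*(p^4 - 5*p^3 - 10*p^2 + 80*p - 96) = (p - 4)*(p + 4)*(p^3 - 9*p^2 + 26*p - 24) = (p - 4)*(p - 2)*(p + 4)*(p^2 - 7*p + 12) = (p - 4)*(p - 3)*(p - 2)*(p + 4)*(p - 4)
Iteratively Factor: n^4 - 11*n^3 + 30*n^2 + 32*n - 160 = (n - 4)*(n^3 - 7*n^2 + 2*n + 40) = (n - 4)*(n + 2)*(n^2 - 9*n + 20) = (n - 5)*(n - 4)*(n + 2)*(n - 4)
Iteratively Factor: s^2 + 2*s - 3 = (s - 1)*(s + 3)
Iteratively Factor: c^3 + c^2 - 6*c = (c + 3)*(c^2 - 2*c) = c*(c + 3)*(c - 2)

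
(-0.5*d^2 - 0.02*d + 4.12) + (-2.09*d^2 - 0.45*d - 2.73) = -2.59*d^2 - 0.47*d + 1.39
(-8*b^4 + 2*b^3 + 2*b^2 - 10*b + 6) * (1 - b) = 8*b^5 - 10*b^4 + 12*b^2 - 16*b + 6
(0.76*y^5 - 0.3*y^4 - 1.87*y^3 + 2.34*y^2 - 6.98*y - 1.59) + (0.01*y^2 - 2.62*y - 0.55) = 0.76*y^5 - 0.3*y^4 - 1.87*y^3 + 2.35*y^2 - 9.6*y - 2.14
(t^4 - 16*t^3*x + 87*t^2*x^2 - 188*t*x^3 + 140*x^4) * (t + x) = t^5 - 15*t^4*x + 71*t^3*x^2 - 101*t^2*x^3 - 48*t*x^4 + 140*x^5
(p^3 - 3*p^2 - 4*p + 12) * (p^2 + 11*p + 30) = p^5 + 8*p^4 - 7*p^3 - 122*p^2 + 12*p + 360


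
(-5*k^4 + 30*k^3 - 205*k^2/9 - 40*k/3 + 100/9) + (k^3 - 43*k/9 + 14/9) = -5*k^4 + 31*k^3 - 205*k^2/9 - 163*k/9 + 38/3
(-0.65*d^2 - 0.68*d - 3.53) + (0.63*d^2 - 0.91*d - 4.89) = -0.02*d^2 - 1.59*d - 8.42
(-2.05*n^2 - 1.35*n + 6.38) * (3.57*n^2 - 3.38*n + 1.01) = -7.3185*n^4 + 2.1095*n^3 + 25.2691*n^2 - 22.9279*n + 6.4438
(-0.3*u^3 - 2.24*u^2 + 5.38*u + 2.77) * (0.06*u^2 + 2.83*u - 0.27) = -0.018*u^5 - 0.9834*u^4 - 5.9354*u^3 + 15.9964*u^2 + 6.3865*u - 0.7479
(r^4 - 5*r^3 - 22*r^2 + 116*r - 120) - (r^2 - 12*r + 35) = r^4 - 5*r^3 - 23*r^2 + 128*r - 155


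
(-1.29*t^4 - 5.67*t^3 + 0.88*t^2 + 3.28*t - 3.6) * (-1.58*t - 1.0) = 2.0382*t^5 + 10.2486*t^4 + 4.2796*t^3 - 6.0624*t^2 + 2.408*t + 3.6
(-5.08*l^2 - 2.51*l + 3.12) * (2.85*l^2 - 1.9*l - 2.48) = -14.478*l^4 + 2.4985*l^3 + 26.2594*l^2 + 0.296799999999999*l - 7.7376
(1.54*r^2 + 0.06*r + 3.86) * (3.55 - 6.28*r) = -9.6712*r^3 + 5.0902*r^2 - 24.0278*r + 13.703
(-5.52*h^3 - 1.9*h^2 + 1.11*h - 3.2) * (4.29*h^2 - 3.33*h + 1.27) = -23.6808*h^5 + 10.2306*h^4 + 4.0785*h^3 - 19.8373*h^2 + 12.0657*h - 4.064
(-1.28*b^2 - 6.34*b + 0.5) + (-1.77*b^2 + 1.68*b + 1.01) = -3.05*b^2 - 4.66*b + 1.51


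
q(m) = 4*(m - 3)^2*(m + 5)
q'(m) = 4*(m - 3)^2 + 4*(m + 5)*(2*m - 6) = 4*(m - 3)*(3*m + 7)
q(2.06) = 24.95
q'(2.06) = -49.56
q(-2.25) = 303.19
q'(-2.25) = -5.25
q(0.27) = 157.11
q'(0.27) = -85.29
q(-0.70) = 235.47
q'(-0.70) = -72.52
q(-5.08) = -20.89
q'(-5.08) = 266.32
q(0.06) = 174.95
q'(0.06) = -84.44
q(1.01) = 95.20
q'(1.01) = -79.84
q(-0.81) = 243.29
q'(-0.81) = -69.65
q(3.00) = 0.00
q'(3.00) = 0.00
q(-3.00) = 288.00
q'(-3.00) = 48.00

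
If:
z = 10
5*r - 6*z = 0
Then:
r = 12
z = 10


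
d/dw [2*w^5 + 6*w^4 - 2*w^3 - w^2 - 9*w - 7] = 10*w^4 + 24*w^3 - 6*w^2 - 2*w - 9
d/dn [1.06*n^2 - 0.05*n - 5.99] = 2.12*n - 0.05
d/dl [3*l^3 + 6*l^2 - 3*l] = 9*l^2 + 12*l - 3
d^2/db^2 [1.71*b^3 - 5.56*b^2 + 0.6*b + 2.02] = 10.26*b - 11.12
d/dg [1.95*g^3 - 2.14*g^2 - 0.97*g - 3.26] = 5.85*g^2 - 4.28*g - 0.97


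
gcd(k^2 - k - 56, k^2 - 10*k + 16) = k - 8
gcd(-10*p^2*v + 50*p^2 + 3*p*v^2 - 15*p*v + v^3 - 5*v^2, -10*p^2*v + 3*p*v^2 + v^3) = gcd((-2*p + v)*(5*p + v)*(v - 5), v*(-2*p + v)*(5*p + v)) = 10*p^2 - 3*p*v - v^2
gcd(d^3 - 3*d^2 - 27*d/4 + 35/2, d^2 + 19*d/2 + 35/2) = d + 5/2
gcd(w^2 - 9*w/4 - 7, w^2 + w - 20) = w - 4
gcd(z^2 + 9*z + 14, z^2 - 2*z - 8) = z + 2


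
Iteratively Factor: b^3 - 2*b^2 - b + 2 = (b + 1)*(b^2 - 3*b + 2) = (b - 2)*(b + 1)*(b - 1)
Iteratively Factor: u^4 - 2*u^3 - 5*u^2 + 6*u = (u)*(u^3 - 2*u^2 - 5*u + 6) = u*(u - 1)*(u^2 - u - 6) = u*(u - 1)*(u + 2)*(u - 3)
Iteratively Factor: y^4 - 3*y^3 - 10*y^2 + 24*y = (y + 3)*(y^3 - 6*y^2 + 8*y) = (y - 4)*(y + 3)*(y^2 - 2*y) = y*(y - 4)*(y + 3)*(y - 2)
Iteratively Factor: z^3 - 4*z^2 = (z - 4)*(z^2) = z*(z - 4)*(z)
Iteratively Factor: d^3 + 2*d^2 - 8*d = (d - 2)*(d^2 + 4*d) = d*(d - 2)*(d + 4)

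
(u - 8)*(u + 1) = u^2 - 7*u - 8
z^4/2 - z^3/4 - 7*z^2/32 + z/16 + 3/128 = (z/2 + 1/4)*(z - 3/4)*(z - 1/2)*(z + 1/4)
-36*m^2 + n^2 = (-6*m + n)*(6*m + n)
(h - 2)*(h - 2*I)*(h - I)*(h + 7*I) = h^4 - 2*h^3 + 4*I*h^3 + 19*h^2 - 8*I*h^2 - 38*h - 14*I*h + 28*I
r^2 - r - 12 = (r - 4)*(r + 3)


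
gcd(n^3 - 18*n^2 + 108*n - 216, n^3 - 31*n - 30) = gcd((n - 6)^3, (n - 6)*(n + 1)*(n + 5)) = n - 6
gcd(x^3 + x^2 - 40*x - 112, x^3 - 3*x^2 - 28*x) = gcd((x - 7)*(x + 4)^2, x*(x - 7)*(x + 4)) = x^2 - 3*x - 28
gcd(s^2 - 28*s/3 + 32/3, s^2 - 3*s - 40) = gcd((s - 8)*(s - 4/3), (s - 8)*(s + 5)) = s - 8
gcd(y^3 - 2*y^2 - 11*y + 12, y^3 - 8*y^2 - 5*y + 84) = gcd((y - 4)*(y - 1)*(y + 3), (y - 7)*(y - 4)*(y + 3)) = y^2 - y - 12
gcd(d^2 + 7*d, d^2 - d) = d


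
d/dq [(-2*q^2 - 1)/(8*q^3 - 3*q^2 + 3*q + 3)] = (16*q^4 + 18*q^2 - 18*q + 3)/(64*q^6 - 48*q^5 + 57*q^4 + 30*q^3 - 9*q^2 + 18*q + 9)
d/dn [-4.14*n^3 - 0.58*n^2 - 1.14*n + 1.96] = -12.42*n^2 - 1.16*n - 1.14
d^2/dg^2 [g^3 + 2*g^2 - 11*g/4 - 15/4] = 6*g + 4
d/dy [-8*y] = -8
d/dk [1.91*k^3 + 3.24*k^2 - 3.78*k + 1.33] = 5.73*k^2 + 6.48*k - 3.78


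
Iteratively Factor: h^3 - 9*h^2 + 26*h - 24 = (h - 3)*(h^2 - 6*h + 8) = (h - 4)*(h - 3)*(h - 2)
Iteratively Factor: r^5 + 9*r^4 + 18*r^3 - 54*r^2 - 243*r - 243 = (r - 3)*(r^4 + 12*r^3 + 54*r^2 + 108*r + 81) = (r - 3)*(r + 3)*(r^3 + 9*r^2 + 27*r + 27) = (r - 3)*(r + 3)^2*(r^2 + 6*r + 9) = (r - 3)*(r + 3)^3*(r + 3)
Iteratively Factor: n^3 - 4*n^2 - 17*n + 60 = (n - 5)*(n^2 + n - 12) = (n - 5)*(n - 3)*(n + 4)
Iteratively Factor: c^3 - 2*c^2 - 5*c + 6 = (c + 2)*(c^2 - 4*c + 3) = (c - 3)*(c + 2)*(c - 1)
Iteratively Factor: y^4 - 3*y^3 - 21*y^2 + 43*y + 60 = (y + 4)*(y^3 - 7*y^2 + 7*y + 15) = (y + 1)*(y + 4)*(y^2 - 8*y + 15) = (y - 3)*(y + 1)*(y + 4)*(y - 5)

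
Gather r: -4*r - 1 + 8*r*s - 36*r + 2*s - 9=r*(8*s - 40) + 2*s - 10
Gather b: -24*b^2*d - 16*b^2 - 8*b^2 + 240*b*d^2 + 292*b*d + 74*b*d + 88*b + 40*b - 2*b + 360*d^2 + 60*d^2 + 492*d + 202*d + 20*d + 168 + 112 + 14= b^2*(-24*d - 24) + b*(240*d^2 + 366*d + 126) + 420*d^2 + 714*d + 294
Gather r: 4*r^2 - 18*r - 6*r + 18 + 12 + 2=4*r^2 - 24*r + 32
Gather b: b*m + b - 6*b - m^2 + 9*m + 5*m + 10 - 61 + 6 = b*(m - 5) - m^2 + 14*m - 45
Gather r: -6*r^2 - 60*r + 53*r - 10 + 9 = -6*r^2 - 7*r - 1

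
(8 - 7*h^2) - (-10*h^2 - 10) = 3*h^2 + 18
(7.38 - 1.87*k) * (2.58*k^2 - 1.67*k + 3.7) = -4.8246*k^3 + 22.1633*k^2 - 19.2436*k + 27.306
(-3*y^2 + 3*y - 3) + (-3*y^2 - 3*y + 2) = -6*y^2 - 1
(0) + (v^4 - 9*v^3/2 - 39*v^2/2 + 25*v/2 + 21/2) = v^4 - 9*v^3/2 - 39*v^2/2 + 25*v/2 + 21/2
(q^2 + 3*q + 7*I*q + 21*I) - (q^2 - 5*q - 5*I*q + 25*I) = 8*q + 12*I*q - 4*I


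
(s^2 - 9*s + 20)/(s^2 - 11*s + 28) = (s - 5)/(s - 7)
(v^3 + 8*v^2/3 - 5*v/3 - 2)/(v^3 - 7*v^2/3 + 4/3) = (v + 3)/(v - 2)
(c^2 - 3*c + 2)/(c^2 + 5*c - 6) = (c - 2)/(c + 6)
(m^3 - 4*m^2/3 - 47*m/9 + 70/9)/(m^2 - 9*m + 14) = (9*m^2 + 6*m - 35)/(9*(m - 7))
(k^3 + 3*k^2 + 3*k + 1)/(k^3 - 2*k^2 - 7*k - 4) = (k + 1)/(k - 4)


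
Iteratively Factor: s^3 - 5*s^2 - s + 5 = (s - 5)*(s^2 - 1) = (s - 5)*(s + 1)*(s - 1)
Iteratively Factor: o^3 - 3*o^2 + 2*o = (o)*(o^2 - 3*o + 2) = o*(o - 2)*(o - 1)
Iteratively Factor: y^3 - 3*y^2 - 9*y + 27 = (y - 3)*(y^2 - 9) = (y - 3)*(y + 3)*(y - 3)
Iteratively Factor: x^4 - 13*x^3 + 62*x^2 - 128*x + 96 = (x - 4)*(x^3 - 9*x^2 + 26*x - 24) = (x - 4)*(x - 3)*(x^2 - 6*x + 8) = (x - 4)*(x - 3)*(x - 2)*(x - 4)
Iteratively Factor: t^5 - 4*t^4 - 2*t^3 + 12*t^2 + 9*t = (t + 1)*(t^4 - 5*t^3 + 3*t^2 + 9*t) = (t - 3)*(t + 1)*(t^3 - 2*t^2 - 3*t) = (t - 3)^2*(t + 1)*(t^2 + t) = t*(t - 3)^2*(t + 1)*(t + 1)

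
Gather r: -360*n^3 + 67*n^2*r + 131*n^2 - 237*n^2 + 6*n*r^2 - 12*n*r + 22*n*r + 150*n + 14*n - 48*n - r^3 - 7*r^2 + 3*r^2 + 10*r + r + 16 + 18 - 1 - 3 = -360*n^3 - 106*n^2 + 116*n - r^3 + r^2*(6*n - 4) + r*(67*n^2 + 10*n + 11) + 30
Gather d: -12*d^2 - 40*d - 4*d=-12*d^2 - 44*d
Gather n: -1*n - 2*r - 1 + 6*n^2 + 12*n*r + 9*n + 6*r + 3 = 6*n^2 + n*(12*r + 8) + 4*r + 2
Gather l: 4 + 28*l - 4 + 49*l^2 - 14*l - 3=49*l^2 + 14*l - 3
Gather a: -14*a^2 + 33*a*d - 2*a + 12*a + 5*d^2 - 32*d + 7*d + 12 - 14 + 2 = -14*a^2 + a*(33*d + 10) + 5*d^2 - 25*d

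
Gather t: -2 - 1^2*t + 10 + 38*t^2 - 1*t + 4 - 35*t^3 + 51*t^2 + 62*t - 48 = -35*t^3 + 89*t^2 + 60*t - 36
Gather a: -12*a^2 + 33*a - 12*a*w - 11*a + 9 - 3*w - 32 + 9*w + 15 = -12*a^2 + a*(22 - 12*w) + 6*w - 8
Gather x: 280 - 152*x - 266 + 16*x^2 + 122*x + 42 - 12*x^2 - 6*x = 4*x^2 - 36*x + 56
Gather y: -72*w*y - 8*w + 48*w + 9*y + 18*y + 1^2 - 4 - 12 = 40*w + y*(27 - 72*w) - 15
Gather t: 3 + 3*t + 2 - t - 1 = 2*t + 4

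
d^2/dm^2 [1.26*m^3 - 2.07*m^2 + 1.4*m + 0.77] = 7.56*m - 4.14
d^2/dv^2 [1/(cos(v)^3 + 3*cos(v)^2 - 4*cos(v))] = ((-13*cos(v) + 24*cos(2*v) + 9*cos(3*v))*(cos(v)^2 + 3*cos(v) - 4)*cos(v)/4 + 2*(3*cos(v)^2 + 6*cos(v) - 4)^2*sin(v)^2)/((cos(v)^2 + 3*cos(v) - 4)^3*cos(v)^3)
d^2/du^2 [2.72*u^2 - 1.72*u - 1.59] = 5.44000000000000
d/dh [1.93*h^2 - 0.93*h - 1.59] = 3.86*h - 0.93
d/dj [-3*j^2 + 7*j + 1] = 7 - 6*j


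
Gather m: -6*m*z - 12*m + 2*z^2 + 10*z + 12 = m*(-6*z - 12) + 2*z^2 + 10*z + 12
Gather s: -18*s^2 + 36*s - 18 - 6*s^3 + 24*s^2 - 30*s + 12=-6*s^3 + 6*s^2 + 6*s - 6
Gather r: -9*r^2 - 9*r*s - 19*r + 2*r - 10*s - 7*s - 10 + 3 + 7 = -9*r^2 + r*(-9*s - 17) - 17*s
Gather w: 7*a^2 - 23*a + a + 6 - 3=7*a^2 - 22*a + 3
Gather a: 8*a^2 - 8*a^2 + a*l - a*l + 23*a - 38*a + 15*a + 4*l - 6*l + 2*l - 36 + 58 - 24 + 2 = 0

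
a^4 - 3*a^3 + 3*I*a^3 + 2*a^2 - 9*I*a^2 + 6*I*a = a*(a - 2)*(a - 1)*(a + 3*I)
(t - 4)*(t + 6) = t^2 + 2*t - 24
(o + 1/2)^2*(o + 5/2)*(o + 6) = o^4 + 19*o^3/2 + 95*o^2/4 + 137*o/8 + 15/4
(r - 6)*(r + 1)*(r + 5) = r^3 - 31*r - 30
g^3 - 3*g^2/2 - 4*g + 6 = (g - 2)*(g - 3/2)*(g + 2)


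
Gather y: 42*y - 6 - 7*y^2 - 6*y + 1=-7*y^2 + 36*y - 5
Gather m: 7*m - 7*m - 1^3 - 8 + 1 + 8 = 0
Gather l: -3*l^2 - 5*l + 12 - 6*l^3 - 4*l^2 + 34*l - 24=-6*l^3 - 7*l^2 + 29*l - 12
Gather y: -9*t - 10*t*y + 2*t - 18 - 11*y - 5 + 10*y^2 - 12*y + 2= -7*t + 10*y^2 + y*(-10*t - 23) - 21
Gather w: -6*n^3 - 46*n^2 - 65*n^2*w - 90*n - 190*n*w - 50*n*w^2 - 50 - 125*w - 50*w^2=-6*n^3 - 46*n^2 - 90*n + w^2*(-50*n - 50) + w*(-65*n^2 - 190*n - 125) - 50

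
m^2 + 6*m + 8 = (m + 2)*(m + 4)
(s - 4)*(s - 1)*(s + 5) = s^3 - 21*s + 20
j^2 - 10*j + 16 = (j - 8)*(j - 2)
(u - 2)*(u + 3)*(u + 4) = u^3 + 5*u^2 - 2*u - 24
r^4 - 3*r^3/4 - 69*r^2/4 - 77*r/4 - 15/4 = (r - 5)*(r + 1/4)*(r + 1)*(r + 3)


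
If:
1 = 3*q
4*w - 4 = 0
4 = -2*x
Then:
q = 1/3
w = 1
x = -2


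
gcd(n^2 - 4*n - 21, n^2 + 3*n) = n + 3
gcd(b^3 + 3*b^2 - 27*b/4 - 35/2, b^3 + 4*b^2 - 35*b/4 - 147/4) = b + 7/2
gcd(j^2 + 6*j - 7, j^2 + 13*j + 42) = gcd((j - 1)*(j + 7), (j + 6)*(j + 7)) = j + 7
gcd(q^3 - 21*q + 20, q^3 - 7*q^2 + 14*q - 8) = q^2 - 5*q + 4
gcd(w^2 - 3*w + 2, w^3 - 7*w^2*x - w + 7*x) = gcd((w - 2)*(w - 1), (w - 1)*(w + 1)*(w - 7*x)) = w - 1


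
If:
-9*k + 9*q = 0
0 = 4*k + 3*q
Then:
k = 0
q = 0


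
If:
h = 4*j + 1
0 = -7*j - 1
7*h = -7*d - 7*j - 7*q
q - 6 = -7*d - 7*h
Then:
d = 23/42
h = 3/7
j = -1/7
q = -5/6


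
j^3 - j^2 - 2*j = j*(j - 2)*(j + 1)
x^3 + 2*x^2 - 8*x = x*(x - 2)*(x + 4)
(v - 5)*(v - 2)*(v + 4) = v^3 - 3*v^2 - 18*v + 40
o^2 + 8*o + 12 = (o + 2)*(o + 6)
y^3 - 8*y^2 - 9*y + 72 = (y - 8)*(y - 3)*(y + 3)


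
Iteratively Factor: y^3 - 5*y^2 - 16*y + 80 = (y - 5)*(y^2 - 16) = (y - 5)*(y - 4)*(y + 4)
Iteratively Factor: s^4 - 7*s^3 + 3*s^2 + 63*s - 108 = (s - 4)*(s^3 - 3*s^2 - 9*s + 27) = (s - 4)*(s + 3)*(s^2 - 6*s + 9) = (s - 4)*(s - 3)*(s + 3)*(s - 3)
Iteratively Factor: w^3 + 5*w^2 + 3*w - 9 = (w + 3)*(w^2 + 2*w - 3) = (w - 1)*(w + 3)*(w + 3)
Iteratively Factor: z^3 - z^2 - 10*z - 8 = (z + 2)*(z^2 - 3*z - 4) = (z + 1)*(z + 2)*(z - 4)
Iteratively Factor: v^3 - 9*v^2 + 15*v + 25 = (v - 5)*(v^2 - 4*v - 5) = (v - 5)^2*(v + 1)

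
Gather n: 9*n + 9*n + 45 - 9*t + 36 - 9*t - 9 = 18*n - 18*t + 72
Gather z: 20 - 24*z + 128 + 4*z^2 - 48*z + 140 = 4*z^2 - 72*z + 288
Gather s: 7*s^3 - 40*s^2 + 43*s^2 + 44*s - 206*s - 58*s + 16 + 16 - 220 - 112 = 7*s^3 + 3*s^2 - 220*s - 300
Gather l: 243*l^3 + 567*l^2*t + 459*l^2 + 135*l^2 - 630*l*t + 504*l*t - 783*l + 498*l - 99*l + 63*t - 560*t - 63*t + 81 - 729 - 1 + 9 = 243*l^3 + l^2*(567*t + 594) + l*(-126*t - 384) - 560*t - 640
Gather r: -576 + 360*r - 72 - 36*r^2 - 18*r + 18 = -36*r^2 + 342*r - 630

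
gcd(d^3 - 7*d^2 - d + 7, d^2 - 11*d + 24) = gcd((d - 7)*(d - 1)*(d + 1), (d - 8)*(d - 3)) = 1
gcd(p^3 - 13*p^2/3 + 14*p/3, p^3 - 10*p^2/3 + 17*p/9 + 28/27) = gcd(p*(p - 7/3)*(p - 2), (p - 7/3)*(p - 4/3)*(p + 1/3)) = p - 7/3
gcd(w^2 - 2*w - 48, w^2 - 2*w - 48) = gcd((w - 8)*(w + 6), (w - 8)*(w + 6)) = w^2 - 2*w - 48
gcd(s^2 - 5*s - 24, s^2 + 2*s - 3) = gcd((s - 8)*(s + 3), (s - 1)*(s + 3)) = s + 3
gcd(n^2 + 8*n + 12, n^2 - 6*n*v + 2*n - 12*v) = n + 2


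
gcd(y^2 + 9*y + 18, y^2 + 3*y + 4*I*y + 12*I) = y + 3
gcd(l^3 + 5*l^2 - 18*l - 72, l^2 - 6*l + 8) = l - 4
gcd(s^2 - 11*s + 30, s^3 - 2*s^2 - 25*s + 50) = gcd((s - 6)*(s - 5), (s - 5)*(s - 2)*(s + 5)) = s - 5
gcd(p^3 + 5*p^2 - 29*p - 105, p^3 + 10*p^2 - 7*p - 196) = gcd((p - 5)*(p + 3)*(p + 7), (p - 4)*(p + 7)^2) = p + 7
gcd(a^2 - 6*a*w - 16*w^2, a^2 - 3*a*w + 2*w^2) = 1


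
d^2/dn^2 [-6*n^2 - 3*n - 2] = -12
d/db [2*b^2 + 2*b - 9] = 4*b + 2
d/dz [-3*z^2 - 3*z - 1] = -6*z - 3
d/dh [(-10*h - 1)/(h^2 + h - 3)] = (-10*h^2 - 10*h + (2*h + 1)*(10*h + 1) + 30)/(h^2 + h - 3)^2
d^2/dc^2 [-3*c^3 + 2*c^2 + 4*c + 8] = 4 - 18*c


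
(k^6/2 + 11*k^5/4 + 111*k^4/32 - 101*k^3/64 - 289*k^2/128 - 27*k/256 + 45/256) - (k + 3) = k^6/2 + 11*k^5/4 + 111*k^4/32 - 101*k^3/64 - 289*k^2/128 - 283*k/256 - 723/256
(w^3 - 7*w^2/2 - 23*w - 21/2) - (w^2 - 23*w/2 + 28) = w^3 - 9*w^2/2 - 23*w/2 - 77/2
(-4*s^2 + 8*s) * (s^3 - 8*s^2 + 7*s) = -4*s^5 + 40*s^4 - 92*s^3 + 56*s^2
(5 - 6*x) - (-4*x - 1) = 6 - 2*x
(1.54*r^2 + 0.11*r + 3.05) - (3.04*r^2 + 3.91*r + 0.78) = -1.5*r^2 - 3.8*r + 2.27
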